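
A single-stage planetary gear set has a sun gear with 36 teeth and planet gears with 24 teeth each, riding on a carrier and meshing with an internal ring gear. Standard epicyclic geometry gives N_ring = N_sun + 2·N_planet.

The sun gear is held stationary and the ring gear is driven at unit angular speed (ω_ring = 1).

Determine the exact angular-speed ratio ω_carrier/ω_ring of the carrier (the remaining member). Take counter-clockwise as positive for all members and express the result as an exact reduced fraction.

N_ring = 36 + 2·24 = 84
36(ω_s−ω_c) = −84(ω_r−ω_c),  ω_s=0, ω_r=1
36(0−ω_c) = −84(1−ω_c)  ⇒  120ω_c = 84  ⇒  ω_c = 7/10
ω_c/ω_r = 7/10

7/10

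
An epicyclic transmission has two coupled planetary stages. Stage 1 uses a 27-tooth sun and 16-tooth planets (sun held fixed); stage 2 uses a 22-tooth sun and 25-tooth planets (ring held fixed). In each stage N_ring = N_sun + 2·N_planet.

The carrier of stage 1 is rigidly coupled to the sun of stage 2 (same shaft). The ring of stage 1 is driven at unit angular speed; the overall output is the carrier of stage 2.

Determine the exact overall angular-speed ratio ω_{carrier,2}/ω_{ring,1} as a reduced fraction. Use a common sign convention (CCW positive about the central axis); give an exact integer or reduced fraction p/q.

Stage 1: N_ring = 27 + 2·16 = 59
Stage 1: 27(ω_s−ω_c) = −59(ω_r−ω_c),  ω_s=0, ω_r=1
Stage 1: 27(0−ω_c) = −59(1−ω_c)  ⇒  86ω_c = 59  ⇒  ω_c = 59/86
  ⇒ ω_c¹/ω_r¹ = 59/86
Stage 2: N_ring = 22 + 2·25 = 72
Stage 2: 22(ω_s−ω_c) = −72(ω_r−ω_c),  ω_r=0, ω_s=1
Stage 2: 22(1−ω_c) = −72(0−ω_c)  ⇒  94ω_c = 22  ⇒  ω_c = 11/47
  ⇒ ω_c²/ω_s² = 11/47
Coupling ω_s² = ω_c¹ ⇒ overall = 59/86 × 11/47 = 649/4042

649/4042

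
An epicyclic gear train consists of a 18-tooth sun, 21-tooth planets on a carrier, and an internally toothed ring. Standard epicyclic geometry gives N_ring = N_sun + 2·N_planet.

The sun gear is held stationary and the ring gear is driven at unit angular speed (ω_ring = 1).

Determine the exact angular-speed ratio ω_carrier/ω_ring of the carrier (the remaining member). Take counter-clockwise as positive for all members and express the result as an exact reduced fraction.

N_ring = 18 + 2·21 = 60
18(ω_s−ω_c) = −60(ω_r−ω_c),  ω_s=0, ω_r=1
18(0−ω_c) = −60(1−ω_c)  ⇒  78ω_c = 60  ⇒  ω_c = 10/13
ω_c/ω_r = 10/13

10/13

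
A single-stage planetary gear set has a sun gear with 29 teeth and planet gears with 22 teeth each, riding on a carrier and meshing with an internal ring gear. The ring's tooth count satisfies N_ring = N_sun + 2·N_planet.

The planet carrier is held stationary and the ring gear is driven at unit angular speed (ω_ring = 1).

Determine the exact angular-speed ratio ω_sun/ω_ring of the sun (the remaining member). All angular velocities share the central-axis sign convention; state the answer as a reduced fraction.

N_ring = 29 + 2·22 = 73
29(ω_s−ω_c) = −73(ω_r−ω_c),  ω_c=0, ω_r=1
ω_s = 0 − (73/29)(1−0) = -73/29
ω_s/ω_r = -73/29

-73/29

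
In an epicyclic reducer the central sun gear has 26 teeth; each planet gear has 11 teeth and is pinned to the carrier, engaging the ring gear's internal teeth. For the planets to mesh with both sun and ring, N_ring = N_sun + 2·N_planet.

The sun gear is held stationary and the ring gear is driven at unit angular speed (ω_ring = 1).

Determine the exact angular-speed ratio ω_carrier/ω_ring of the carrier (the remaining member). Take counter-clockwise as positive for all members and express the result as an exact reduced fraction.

24/37

N_ring = 26 + 2·11 = 48
26(ω_s−ω_c) = −48(ω_r−ω_c),  ω_s=0, ω_r=1
26(0−ω_c) = −48(1−ω_c)  ⇒  74ω_c = 48  ⇒  ω_c = 24/37
ω_c/ω_r = 24/37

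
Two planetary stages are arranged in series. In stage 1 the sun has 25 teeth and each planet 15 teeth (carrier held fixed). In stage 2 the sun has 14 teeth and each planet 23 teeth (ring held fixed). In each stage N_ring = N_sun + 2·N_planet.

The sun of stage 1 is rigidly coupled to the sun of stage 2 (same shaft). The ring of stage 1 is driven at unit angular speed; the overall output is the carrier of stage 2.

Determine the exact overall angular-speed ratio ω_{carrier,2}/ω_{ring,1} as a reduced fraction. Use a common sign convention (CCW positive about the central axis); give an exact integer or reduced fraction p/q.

-77/185

Stage 1: N_ring = 25 + 2·15 = 55
Stage 1: 25(ω_s−ω_c) = −55(ω_r−ω_c),  ω_c=0, ω_r=1
Stage 1: ω_s = 0 − (55/25)(1−0) = -11/5
  ⇒ ω_s¹/ω_r¹ = -11/5
Stage 2: N_ring = 14 + 2·23 = 60
Stage 2: 14(ω_s−ω_c) = −60(ω_r−ω_c),  ω_r=0, ω_s=1
Stage 2: 14(1−ω_c) = −60(0−ω_c)  ⇒  74ω_c = 14  ⇒  ω_c = 7/37
  ⇒ ω_c²/ω_s² = 7/37
Coupling ω_s² = ω_s¹ ⇒ overall = -11/5 × 7/37 = -77/185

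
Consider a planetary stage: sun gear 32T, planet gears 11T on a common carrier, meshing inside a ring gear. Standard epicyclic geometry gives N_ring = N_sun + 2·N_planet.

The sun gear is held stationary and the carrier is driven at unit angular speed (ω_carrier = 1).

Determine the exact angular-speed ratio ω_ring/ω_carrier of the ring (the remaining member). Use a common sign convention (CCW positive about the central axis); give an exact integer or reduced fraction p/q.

N_ring = 32 + 2·11 = 54
32(ω_s−ω_c) = −54(ω_r−ω_c),  ω_s=0, ω_c=1
ω_r = 1 − (32/54)(0−1) = 43/27
ω_r/ω_c = 43/27

43/27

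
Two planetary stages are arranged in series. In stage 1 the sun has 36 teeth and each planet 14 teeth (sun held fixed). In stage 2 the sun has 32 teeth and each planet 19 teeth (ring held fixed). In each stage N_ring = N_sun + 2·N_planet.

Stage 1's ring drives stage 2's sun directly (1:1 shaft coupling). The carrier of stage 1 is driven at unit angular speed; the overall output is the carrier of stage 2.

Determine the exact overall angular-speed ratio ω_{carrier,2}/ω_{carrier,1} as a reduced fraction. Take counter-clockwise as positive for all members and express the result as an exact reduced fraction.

25/51

Stage 1: N_ring = 36 + 2·14 = 64
Stage 1: 36(ω_s−ω_c) = −64(ω_r−ω_c),  ω_s=0, ω_c=1
Stage 1: ω_r = 1 − (36/64)(0−1) = 25/16
  ⇒ ω_r¹/ω_c¹ = 25/16
Stage 2: N_ring = 32 + 2·19 = 70
Stage 2: 32(ω_s−ω_c) = −70(ω_r−ω_c),  ω_r=0, ω_s=1
Stage 2: 32(1−ω_c) = −70(0−ω_c)  ⇒  102ω_c = 32  ⇒  ω_c = 16/51
  ⇒ ω_c²/ω_s² = 16/51
Coupling ω_s² = ω_r¹ ⇒ overall = 25/16 × 16/51 = 25/51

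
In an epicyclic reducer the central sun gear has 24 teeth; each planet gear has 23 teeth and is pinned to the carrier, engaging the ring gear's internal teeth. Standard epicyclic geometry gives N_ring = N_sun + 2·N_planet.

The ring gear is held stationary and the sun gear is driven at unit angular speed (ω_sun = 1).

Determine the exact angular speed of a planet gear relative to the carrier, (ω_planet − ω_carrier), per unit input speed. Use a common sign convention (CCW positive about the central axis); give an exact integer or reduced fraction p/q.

-840/1081

N_ring = 24 + 2·23 = 70
24(ω_s−ω_c) = −70(ω_r−ω_c),  ω_r=0, ω_s=1
24(1−ω_c) = −70(0−ω_c)  ⇒  94ω_c = 24  ⇒  ω_c = 12/47
sun–planet: 24·(1−12/47) = −23·(ω_p−ω_c)  ⇒  ω_p−ω_c = −(24/23)·(35/47) = -840/1081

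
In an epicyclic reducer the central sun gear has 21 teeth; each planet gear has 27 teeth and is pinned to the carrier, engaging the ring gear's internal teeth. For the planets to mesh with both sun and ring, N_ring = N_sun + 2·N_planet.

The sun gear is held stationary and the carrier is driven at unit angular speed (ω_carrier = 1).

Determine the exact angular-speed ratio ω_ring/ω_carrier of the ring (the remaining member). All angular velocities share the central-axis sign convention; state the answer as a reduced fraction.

N_ring = 21 + 2·27 = 75
21(ω_s−ω_c) = −75(ω_r−ω_c),  ω_s=0, ω_c=1
ω_r = 1 − (21/75)(0−1) = 32/25
ω_r/ω_c = 32/25

32/25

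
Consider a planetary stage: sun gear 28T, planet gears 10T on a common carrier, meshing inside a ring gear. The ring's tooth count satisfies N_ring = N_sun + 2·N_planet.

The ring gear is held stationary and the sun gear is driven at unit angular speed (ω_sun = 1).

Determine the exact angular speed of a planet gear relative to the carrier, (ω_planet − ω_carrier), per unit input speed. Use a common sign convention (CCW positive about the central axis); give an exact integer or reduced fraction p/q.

-168/95

N_ring = 28 + 2·10 = 48
28(ω_s−ω_c) = −48(ω_r−ω_c),  ω_r=0, ω_s=1
28(1−ω_c) = −48(0−ω_c)  ⇒  76ω_c = 28  ⇒  ω_c = 7/19
sun–planet: 28·(1−7/19) = −10·(ω_p−ω_c)  ⇒  ω_p−ω_c = −(28/10)·(12/19) = -168/95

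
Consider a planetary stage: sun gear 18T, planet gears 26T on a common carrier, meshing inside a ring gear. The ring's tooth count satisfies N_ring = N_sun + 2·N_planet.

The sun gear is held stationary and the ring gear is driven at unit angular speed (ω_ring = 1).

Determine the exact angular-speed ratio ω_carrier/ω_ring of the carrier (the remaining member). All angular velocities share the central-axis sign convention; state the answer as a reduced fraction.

N_ring = 18 + 2·26 = 70
18(ω_s−ω_c) = −70(ω_r−ω_c),  ω_s=0, ω_r=1
18(0−ω_c) = −70(1−ω_c)  ⇒  88ω_c = 70  ⇒  ω_c = 35/44
ω_c/ω_r = 35/44

35/44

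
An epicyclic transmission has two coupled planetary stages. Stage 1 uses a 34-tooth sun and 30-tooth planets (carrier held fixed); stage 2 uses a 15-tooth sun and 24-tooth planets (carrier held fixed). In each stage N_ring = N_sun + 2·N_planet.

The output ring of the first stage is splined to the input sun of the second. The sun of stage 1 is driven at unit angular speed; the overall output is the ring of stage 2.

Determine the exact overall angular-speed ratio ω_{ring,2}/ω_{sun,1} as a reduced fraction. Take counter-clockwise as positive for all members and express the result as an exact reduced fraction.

85/987

Stage 1: N_ring = 34 + 2·30 = 94
Stage 1: 34(ω_s−ω_c) = −94(ω_r−ω_c),  ω_c=0, ω_s=1
Stage 1: ω_r = 0 − (34/94)(1−0) = -17/47
  ⇒ ω_r¹/ω_s¹ = -17/47
Stage 2: N_ring = 15 + 2·24 = 63
Stage 2: 15(ω_s−ω_c) = −63(ω_r−ω_c),  ω_c=0, ω_s=1
Stage 2: ω_r = 0 − (15/63)(1−0) = -5/21
  ⇒ ω_r²/ω_s² = -5/21
Coupling ω_s² = ω_r¹ ⇒ overall = -17/47 × -5/21 = 85/987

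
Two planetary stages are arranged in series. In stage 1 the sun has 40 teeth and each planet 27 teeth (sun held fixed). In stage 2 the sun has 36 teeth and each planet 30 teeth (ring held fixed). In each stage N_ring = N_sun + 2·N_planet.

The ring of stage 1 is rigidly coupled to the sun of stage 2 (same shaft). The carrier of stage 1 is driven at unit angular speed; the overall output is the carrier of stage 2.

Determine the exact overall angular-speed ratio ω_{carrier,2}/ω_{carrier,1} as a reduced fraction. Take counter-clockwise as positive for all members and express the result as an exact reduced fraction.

Stage 1: N_ring = 40 + 2·27 = 94
Stage 1: 40(ω_s−ω_c) = −94(ω_r−ω_c),  ω_s=0, ω_c=1
Stage 1: ω_r = 1 − (40/94)(0−1) = 67/47
  ⇒ ω_r¹/ω_c¹ = 67/47
Stage 2: N_ring = 36 + 2·30 = 96
Stage 2: 36(ω_s−ω_c) = −96(ω_r−ω_c),  ω_r=0, ω_s=1
Stage 2: 36(1−ω_c) = −96(0−ω_c)  ⇒  132ω_c = 36  ⇒  ω_c = 3/11
  ⇒ ω_c²/ω_s² = 3/11
Coupling ω_s² = ω_r¹ ⇒ overall = 67/47 × 3/11 = 201/517

201/517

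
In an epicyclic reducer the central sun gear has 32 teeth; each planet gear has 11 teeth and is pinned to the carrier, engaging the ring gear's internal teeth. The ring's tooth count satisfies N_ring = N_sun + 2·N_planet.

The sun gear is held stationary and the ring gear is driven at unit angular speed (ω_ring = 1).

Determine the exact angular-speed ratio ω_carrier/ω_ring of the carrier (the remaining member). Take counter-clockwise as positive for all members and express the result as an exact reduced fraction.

27/43

N_ring = 32 + 2·11 = 54
32(ω_s−ω_c) = −54(ω_r−ω_c),  ω_s=0, ω_r=1
32(0−ω_c) = −54(1−ω_c)  ⇒  86ω_c = 54  ⇒  ω_c = 27/43
ω_c/ω_r = 27/43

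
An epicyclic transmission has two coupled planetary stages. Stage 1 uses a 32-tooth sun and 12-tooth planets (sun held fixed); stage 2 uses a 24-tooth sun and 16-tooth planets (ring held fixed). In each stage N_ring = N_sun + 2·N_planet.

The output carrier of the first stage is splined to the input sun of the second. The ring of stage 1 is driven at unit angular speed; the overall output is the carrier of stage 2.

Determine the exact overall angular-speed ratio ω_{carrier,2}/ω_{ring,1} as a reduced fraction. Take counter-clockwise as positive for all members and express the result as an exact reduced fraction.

21/110

Stage 1: N_ring = 32 + 2·12 = 56
Stage 1: 32(ω_s−ω_c) = −56(ω_r−ω_c),  ω_s=0, ω_r=1
Stage 1: 32(0−ω_c) = −56(1−ω_c)  ⇒  88ω_c = 56  ⇒  ω_c = 7/11
  ⇒ ω_c¹/ω_r¹ = 7/11
Stage 2: N_ring = 24 + 2·16 = 56
Stage 2: 24(ω_s−ω_c) = −56(ω_r−ω_c),  ω_r=0, ω_s=1
Stage 2: 24(1−ω_c) = −56(0−ω_c)  ⇒  80ω_c = 24  ⇒  ω_c = 3/10
  ⇒ ω_c²/ω_s² = 3/10
Coupling ω_s² = ω_c¹ ⇒ overall = 7/11 × 3/10 = 21/110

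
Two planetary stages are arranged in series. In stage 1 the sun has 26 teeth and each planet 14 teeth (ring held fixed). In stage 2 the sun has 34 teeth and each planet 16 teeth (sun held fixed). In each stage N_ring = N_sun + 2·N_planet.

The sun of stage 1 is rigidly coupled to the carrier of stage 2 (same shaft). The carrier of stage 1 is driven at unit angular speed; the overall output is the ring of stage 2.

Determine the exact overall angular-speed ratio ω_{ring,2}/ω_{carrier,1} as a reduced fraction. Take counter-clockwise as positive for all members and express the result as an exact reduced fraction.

2000/429

Stage 1: N_ring = 26 + 2·14 = 54
Stage 1: 26(ω_s−ω_c) = −54(ω_r−ω_c),  ω_r=0, ω_c=1
Stage 1: ω_s = 1 − (54/26)(0−1) = 40/13
  ⇒ ω_s¹/ω_c¹ = 40/13
Stage 2: N_ring = 34 + 2·16 = 66
Stage 2: 34(ω_s−ω_c) = −66(ω_r−ω_c),  ω_s=0, ω_c=1
Stage 2: ω_r = 1 − (34/66)(0−1) = 50/33
  ⇒ ω_r²/ω_c² = 50/33
Coupling ω_c² = ω_s¹ ⇒ overall = 40/13 × 50/33 = 2000/429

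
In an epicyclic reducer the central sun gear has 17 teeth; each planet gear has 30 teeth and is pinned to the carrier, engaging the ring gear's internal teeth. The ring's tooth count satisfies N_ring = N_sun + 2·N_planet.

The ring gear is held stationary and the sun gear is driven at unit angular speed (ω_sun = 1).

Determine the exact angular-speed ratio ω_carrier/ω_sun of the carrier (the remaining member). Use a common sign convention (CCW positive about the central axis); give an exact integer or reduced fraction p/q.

17/94

N_ring = 17 + 2·30 = 77
17(ω_s−ω_c) = −77(ω_r−ω_c),  ω_r=0, ω_s=1
17(1−ω_c) = −77(0−ω_c)  ⇒  94ω_c = 17  ⇒  ω_c = 17/94
ω_c/ω_s = 17/94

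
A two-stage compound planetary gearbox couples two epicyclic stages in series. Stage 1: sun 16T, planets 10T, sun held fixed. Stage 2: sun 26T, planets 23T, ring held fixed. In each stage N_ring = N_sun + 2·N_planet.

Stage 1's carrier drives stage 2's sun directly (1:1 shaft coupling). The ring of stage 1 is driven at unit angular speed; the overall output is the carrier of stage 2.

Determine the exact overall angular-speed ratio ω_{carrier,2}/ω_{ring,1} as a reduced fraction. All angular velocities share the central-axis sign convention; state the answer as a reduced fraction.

9/49

Stage 1: N_ring = 16 + 2·10 = 36
Stage 1: 16(ω_s−ω_c) = −36(ω_r−ω_c),  ω_s=0, ω_r=1
Stage 1: 16(0−ω_c) = −36(1−ω_c)  ⇒  52ω_c = 36  ⇒  ω_c = 9/13
  ⇒ ω_c¹/ω_r¹ = 9/13
Stage 2: N_ring = 26 + 2·23 = 72
Stage 2: 26(ω_s−ω_c) = −72(ω_r−ω_c),  ω_r=0, ω_s=1
Stage 2: 26(1−ω_c) = −72(0−ω_c)  ⇒  98ω_c = 26  ⇒  ω_c = 13/49
  ⇒ ω_c²/ω_s² = 13/49
Coupling ω_s² = ω_c¹ ⇒ overall = 9/13 × 13/49 = 9/49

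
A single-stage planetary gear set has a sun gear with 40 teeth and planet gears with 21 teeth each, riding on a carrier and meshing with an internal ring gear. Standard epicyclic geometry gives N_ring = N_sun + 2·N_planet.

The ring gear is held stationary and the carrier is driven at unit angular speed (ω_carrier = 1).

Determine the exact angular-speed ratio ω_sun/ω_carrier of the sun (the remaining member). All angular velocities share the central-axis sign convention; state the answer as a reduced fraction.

N_ring = 40 + 2·21 = 82
40(ω_s−ω_c) = −82(ω_r−ω_c),  ω_r=0, ω_c=1
ω_s = 1 − (82/40)(0−1) = 61/20
ω_s/ω_c = 61/20

61/20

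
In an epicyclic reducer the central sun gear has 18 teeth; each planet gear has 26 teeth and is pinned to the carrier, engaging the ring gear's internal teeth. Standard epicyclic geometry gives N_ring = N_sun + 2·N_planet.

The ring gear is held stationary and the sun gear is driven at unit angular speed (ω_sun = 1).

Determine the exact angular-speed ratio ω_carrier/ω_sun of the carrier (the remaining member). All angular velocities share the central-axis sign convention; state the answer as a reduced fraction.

N_ring = 18 + 2·26 = 70
18(ω_s−ω_c) = −70(ω_r−ω_c),  ω_r=0, ω_s=1
18(1−ω_c) = −70(0−ω_c)  ⇒  88ω_c = 18  ⇒  ω_c = 9/44
ω_c/ω_s = 9/44

9/44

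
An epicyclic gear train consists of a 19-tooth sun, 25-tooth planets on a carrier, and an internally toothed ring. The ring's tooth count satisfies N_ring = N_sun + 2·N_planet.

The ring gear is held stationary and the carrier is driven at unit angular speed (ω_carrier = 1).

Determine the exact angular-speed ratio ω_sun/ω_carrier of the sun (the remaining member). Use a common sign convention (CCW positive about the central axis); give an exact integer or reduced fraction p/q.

N_ring = 19 + 2·25 = 69
19(ω_s−ω_c) = −69(ω_r−ω_c),  ω_r=0, ω_c=1
ω_s = 1 − (69/19)(0−1) = 88/19
ω_s/ω_c = 88/19

88/19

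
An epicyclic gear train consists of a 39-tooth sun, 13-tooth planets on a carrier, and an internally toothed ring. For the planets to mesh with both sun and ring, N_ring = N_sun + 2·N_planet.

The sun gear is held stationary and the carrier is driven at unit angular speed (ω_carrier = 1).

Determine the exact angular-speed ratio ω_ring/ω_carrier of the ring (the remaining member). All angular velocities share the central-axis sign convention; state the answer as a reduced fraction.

8/5

N_ring = 39 + 2·13 = 65
39(ω_s−ω_c) = −65(ω_r−ω_c),  ω_s=0, ω_c=1
ω_r = 1 − (39/65)(0−1) = 8/5
ω_r/ω_c = 8/5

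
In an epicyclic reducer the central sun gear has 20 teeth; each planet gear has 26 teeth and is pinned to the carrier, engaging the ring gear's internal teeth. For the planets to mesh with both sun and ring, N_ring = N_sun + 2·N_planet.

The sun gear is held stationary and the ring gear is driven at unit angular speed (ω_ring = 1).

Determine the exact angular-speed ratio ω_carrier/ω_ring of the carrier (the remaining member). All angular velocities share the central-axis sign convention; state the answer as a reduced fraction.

18/23

N_ring = 20 + 2·26 = 72
20(ω_s−ω_c) = −72(ω_r−ω_c),  ω_s=0, ω_r=1
20(0−ω_c) = −72(1−ω_c)  ⇒  92ω_c = 72  ⇒  ω_c = 18/23
ω_c/ω_r = 18/23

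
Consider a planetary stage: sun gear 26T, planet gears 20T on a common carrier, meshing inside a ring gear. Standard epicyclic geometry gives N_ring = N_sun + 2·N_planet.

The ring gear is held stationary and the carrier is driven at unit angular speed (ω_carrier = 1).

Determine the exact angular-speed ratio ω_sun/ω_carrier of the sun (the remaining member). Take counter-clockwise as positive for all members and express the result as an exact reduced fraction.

N_ring = 26 + 2·20 = 66
26(ω_s−ω_c) = −66(ω_r−ω_c),  ω_r=0, ω_c=1
ω_s = 1 − (66/26)(0−1) = 46/13
ω_s/ω_c = 46/13

46/13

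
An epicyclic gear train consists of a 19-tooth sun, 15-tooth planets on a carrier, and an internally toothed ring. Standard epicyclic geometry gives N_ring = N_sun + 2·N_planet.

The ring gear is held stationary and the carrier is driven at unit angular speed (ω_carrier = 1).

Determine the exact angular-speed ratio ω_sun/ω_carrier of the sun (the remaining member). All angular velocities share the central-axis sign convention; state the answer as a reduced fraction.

N_ring = 19 + 2·15 = 49
19(ω_s−ω_c) = −49(ω_r−ω_c),  ω_r=0, ω_c=1
ω_s = 1 − (49/19)(0−1) = 68/19
ω_s/ω_c = 68/19

68/19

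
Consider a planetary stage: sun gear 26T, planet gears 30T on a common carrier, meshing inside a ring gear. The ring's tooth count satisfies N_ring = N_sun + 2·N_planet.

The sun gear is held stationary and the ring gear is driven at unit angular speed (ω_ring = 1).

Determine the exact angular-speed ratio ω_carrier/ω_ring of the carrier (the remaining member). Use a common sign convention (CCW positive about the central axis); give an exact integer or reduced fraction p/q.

N_ring = 26 + 2·30 = 86
26(ω_s−ω_c) = −86(ω_r−ω_c),  ω_s=0, ω_r=1
26(0−ω_c) = −86(1−ω_c)  ⇒  112ω_c = 86  ⇒  ω_c = 43/56
ω_c/ω_r = 43/56

43/56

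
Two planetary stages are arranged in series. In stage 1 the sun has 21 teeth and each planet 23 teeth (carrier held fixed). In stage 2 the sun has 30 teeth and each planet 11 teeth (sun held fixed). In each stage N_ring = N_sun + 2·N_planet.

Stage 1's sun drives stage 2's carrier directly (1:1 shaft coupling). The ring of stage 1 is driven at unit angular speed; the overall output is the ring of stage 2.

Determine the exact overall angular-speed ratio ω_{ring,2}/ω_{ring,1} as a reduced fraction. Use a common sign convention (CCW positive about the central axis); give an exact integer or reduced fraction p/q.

-2747/546

Stage 1: N_ring = 21 + 2·23 = 67
Stage 1: 21(ω_s−ω_c) = −67(ω_r−ω_c),  ω_c=0, ω_r=1
Stage 1: ω_s = 0 − (67/21)(1−0) = -67/21
  ⇒ ω_s¹/ω_r¹ = -67/21
Stage 2: N_ring = 30 + 2·11 = 52
Stage 2: 30(ω_s−ω_c) = −52(ω_r−ω_c),  ω_s=0, ω_c=1
Stage 2: ω_r = 1 − (30/52)(0−1) = 41/26
  ⇒ ω_r²/ω_c² = 41/26
Coupling ω_c² = ω_s¹ ⇒ overall = -67/21 × 41/26 = -2747/546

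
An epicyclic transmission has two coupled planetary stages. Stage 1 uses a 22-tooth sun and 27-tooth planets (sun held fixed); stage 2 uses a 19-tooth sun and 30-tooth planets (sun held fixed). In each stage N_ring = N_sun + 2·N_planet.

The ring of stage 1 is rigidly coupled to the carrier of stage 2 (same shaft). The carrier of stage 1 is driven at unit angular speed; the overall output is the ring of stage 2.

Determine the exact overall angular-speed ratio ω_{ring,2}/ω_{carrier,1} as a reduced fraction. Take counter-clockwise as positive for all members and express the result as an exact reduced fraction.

Stage 1: N_ring = 22 + 2·27 = 76
Stage 1: 22(ω_s−ω_c) = −76(ω_r−ω_c),  ω_s=0, ω_c=1
Stage 1: ω_r = 1 − (22/76)(0−1) = 49/38
  ⇒ ω_r¹/ω_c¹ = 49/38
Stage 2: N_ring = 19 + 2·30 = 79
Stage 2: 19(ω_s−ω_c) = −79(ω_r−ω_c),  ω_s=0, ω_c=1
Stage 2: ω_r = 1 − (19/79)(0−1) = 98/79
  ⇒ ω_r²/ω_c² = 98/79
Coupling ω_c² = ω_r¹ ⇒ overall = 49/38 × 98/79 = 2401/1501

2401/1501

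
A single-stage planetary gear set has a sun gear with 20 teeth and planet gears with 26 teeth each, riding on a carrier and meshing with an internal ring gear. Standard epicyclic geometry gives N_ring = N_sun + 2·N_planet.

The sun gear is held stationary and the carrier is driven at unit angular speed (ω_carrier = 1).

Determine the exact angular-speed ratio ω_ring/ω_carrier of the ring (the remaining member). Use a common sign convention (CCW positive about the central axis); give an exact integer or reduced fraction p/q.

N_ring = 20 + 2·26 = 72
20(ω_s−ω_c) = −72(ω_r−ω_c),  ω_s=0, ω_c=1
ω_r = 1 − (20/72)(0−1) = 23/18
ω_r/ω_c = 23/18

23/18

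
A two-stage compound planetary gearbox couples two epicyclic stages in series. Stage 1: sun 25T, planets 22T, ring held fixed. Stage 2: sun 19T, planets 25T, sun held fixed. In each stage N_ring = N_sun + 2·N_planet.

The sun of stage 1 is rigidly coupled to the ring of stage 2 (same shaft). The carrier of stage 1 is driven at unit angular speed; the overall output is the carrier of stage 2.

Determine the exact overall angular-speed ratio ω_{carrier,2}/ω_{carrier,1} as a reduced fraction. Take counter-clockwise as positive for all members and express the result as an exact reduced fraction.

3243/1100

Stage 1: N_ring = 25 + 2·22 = 69
Stage 1: 25(ω_s−ω_c) = −69(ω_r−ω_c),  ω_r=0, ω_c=1
Stage 1: ω_s = 1 − (69/25)(0−1) = 94/25
  ⇒ ω_s¹/ω_c¹ = 94/25
Stage 2: N_ring = 19 + 2·25 = 69
Stage 2: 19(ω_s−ω_c) = −69(ω_r−ω_c),  ω_s=0, ω_r=1
Stage 2: 19(0−ω_c) = −69(1−ω_c)  ⇒  88ω_c = 69  ⇒  ω_c = 69/88
  ⇒ ω_c²/ω_r² = 69/88
Coupling ω_r² = ω_s¹ ⇒ overall = 94/25 × 69/88 = 3243/1100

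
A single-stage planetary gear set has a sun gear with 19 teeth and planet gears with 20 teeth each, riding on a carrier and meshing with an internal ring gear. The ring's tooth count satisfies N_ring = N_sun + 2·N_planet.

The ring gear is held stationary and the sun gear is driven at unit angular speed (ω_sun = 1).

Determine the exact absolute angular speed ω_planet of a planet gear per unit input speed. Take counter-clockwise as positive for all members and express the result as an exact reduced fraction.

N_ring = 19 + 2·20 = 59
19(ω_s−ω_c) = −59(ω_r−ω_c),  ω_r=0, ω_s=1
19(1−ω_c) = −59(0−ω_c)  ⇒  78ω_c = 19  ⇒  ω_c = 19/78
sun–planet: 19·(1−19/78) = −20·(ω_p−ω_c)  ⇒  ω_p−ω_c = −(19/20)·(59/78) = -1121/1560
ω_p = 19/78 − 1121/1560 = -19/40

-19/40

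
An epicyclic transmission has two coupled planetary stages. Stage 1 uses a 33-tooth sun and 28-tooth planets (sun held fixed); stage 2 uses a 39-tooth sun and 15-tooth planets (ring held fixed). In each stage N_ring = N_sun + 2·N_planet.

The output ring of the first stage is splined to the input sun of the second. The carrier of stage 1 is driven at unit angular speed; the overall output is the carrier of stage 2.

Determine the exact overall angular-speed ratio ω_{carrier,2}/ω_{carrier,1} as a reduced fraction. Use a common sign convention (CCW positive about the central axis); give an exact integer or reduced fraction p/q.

793/1602

Stage 1: N_ring = 33 + 2·28 = 89
Stage 1: 33(ω_s−ω_c) = −89(ω_r−ω_c),  ω_s=0, ω_c=1
Stage 1: ω_r = 1 − (33/89)(0−1) = 122/89
  ⇒ ω_r¹/ω_c¹ = 122/89
Stage 2: N_ring = 39 + 2·15 = 69
Stage 2: 39(ω_s−ω_c) = −69(ω_r−ω_c),  ω_r=0, ω_s=1
Stage 2: 39(1−ω_c) = −69(0−ω_c)  ⇒  108ω_c = 39  ⇒  ω_c = 13/36
  ⇒ ω_c²/ω_s² = 13/36
Coupling ω_s² = ω_r¹ ⇒ overall = 122/89 × 13/36 = 793/1602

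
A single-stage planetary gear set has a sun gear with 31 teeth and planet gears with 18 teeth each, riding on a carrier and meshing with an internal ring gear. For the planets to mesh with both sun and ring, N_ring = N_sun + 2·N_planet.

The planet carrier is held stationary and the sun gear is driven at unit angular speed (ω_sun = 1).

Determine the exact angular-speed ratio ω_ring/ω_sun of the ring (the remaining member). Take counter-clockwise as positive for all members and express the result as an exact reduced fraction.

-31/67

N_ring = 31 + 2·18 = 67
31(ω_s−ω_c) = −67(ω_r−ω_c),  ω_c=0, ω_s=1
ω_r = 0 − (31/67)(1−0) = -31/67
ω_r/ω_s = -31/67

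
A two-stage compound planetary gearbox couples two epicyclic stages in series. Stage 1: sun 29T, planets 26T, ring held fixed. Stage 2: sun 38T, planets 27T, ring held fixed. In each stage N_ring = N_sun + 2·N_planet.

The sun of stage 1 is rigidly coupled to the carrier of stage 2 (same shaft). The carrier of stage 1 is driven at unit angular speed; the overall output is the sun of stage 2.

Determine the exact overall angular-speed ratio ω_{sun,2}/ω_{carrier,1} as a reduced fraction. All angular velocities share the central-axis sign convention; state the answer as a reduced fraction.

7150/551

Stage 1: N_ring = 29 + 2·26 = 81
Stage 1: 29(ω_s−ω_c) = −81(ω_r−ω_c),  ω_r=0, ω_c=1
Stage 1: ω_s = 1 − (81/29)(0−1) = 110/29
  ⇒ ω_s¹/ω_c¹ = 110/29
Stage 2: N_ring = 38 + 2·27 = 92
Stage 2: 38(ω_s−ω_c) = −92(ω_r−ω_c),  ω_r=0, ω_c=1
Stage 2: ω_s = 1 − (92/38)(0−1) = 65/19
  ⇒ ω_s²/ω_c² = 65/19
Coupling ω_c² = ω_s¹ ⇒ overall = 110/29 × 65/19 = 7150/551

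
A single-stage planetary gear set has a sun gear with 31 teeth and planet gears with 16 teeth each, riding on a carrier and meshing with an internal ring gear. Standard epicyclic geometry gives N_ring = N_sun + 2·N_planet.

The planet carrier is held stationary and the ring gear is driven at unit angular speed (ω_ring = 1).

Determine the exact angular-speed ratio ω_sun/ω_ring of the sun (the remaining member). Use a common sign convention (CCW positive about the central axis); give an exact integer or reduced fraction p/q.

N_ring = 31 + 2·16 = 63
31(ω_s−ω_c) = −63(ω_r−ω_c),  ω_c=0, ω_r=1
ω_s = 0 − (63/31)(1−0) = -63/31
ω_s/ω_r = -63/31

-63/31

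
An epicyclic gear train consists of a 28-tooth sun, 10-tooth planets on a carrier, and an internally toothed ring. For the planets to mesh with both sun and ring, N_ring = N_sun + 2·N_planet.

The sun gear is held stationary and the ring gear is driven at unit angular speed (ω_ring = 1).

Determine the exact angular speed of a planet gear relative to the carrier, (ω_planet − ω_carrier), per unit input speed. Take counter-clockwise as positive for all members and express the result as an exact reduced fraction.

168/95

N_ring = 28 + 2·10 = 48
28(ω_s−ω_c) = −48(ω_r−ω_c),  ω_s=0, ω_r=1
28(0−ω_c) = −48(1−ω_c)  ⇒  76ω_c = 48  ⇒  ω_c = 12/19
sun–planet: 28·(0−12/19) = −10·(ω_p−ω_c)  ⇒  ω_p−ω_c = −(28/10)·(-12/19) = 168/95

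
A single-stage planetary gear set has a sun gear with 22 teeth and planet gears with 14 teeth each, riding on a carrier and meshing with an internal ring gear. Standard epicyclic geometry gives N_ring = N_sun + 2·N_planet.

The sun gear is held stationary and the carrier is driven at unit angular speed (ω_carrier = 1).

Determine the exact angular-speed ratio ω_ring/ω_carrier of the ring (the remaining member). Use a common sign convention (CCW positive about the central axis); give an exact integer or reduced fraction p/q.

N_ring = 22 + 2·14 = 50
22(ω_s−ω_c) = −50(ω_r−ω_c),  ω_s=0, ω_c=1
ω_r = 1 − (22/50)(0−1) = 36/25
ω_r/ω_c = 36/25

36/25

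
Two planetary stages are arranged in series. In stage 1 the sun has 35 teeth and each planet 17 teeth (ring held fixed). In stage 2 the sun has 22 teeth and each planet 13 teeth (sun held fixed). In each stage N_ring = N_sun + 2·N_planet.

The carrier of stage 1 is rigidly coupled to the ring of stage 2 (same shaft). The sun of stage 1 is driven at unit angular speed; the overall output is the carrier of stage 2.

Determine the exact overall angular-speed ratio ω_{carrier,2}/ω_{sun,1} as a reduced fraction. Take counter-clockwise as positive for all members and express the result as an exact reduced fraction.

3/13

Stage 1: N_ring = 35 + 2·17 = 69
Stage 1: 35(ω_s−ω_c) = −69(ω_r−ω_c),  ω_r=0, ω_s=1
Stage 1: 35(1−ω_c) = −69(0−ω_c)  ⇒  104ω_c = 35  ⇒  ω_c = 35/104
  ⇒ ω_c¹/ω_s¹ = 35/104
Stage 2: N_ring = 22 + 2·13 = 48
Stage 2: 22(ω_s−ω_c) = −48(ω_r−ω_c),  ω_s=0, ω_r=1
Stage 2: 22(0−ω_c) = −48(1−ω_c)  ⇒  70ω_c = 48  ⇒  ω_c = 24/35
  ⇒ ω_c²/ω_r² = 24/35
Coupling ω_r² = ω_c¹ ⇒ overall = 35/104 × 24/35 = 3/13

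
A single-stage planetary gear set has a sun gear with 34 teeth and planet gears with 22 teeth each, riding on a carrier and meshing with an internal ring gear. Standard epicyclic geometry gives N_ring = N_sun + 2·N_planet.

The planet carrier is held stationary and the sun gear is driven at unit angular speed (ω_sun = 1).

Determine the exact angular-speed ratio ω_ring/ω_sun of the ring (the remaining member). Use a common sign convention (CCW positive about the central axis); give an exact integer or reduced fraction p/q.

-17/39

N_ring = 34 + 2·22 = 78
34(ω_s−ω_c) = −78(ω_r−ω_c),  ω_c=0, ω_s=1
ω_r = 0 − (34/78)(1−0) = -17/39
ω_r/ω_s = -17/39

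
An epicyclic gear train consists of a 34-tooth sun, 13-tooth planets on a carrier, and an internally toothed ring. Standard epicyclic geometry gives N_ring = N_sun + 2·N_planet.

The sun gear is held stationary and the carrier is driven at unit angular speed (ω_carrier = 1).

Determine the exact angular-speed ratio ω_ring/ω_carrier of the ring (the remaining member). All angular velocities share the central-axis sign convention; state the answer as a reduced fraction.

N_ring = 34 + 2·13 = 60
34(ω_s−ω_c) = −60(ω_r−ω_c),  ω_s=0, ω_c=1
ω_r = 1 − (34/60)(0−1) = 47/30
ω_r/ω_c = 47/30

47/30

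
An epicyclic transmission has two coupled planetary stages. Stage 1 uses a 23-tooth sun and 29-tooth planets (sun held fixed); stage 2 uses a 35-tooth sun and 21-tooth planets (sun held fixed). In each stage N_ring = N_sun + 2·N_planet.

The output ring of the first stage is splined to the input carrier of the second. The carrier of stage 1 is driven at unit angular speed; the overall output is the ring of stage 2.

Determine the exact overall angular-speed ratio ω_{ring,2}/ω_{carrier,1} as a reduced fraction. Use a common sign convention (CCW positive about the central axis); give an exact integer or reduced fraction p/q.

Stage 1: N_ring = 23 + 2·29 = 81
Stage 1: 23(ω_s−ω_c) = −81(ω_r−ω_c),  ω_s=0, ω_c=1
Stage 1: ω_r = 1 − (23/81)(0−1) = 104/81
  ⇒ ω_r¹/ω_c¹ = 104/81
Stage 2: N_ring = 35 + 2·21 = 77
Stage 2: 35(ω_s−ω_c) = −77(ω_r−ω_c),  ω_s=0, ω_c=1
Stage 2: ω_r = 1 − (35/77)(0−1) = 16/11
  ⇒ ω_r²/ω_c² = 16/11
Coupling ω_c² = ω_r¹ ⇒ overall = 104/81 × 16/11 = 1664/891

1664/891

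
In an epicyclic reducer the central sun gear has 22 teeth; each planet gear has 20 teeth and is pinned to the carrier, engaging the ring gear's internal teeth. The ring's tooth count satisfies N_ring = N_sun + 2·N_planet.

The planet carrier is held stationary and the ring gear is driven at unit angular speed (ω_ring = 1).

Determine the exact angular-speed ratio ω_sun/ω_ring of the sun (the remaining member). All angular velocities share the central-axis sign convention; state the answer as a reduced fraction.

N_ring = 22 + 2·20 = 62
22(ω_s−ω_c) = −62(ω_r−ω_c),  ω_c=0, ω_r=1
ω_s = 0 − (62/22)(1−0) = -31/11
ω_s/ω_r = -31/11

-31/11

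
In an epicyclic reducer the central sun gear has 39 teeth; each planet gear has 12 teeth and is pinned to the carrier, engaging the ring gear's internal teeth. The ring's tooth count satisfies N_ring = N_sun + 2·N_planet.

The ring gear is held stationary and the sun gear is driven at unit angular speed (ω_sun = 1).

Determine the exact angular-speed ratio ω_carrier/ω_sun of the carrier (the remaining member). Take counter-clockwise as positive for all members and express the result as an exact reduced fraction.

N_ring = 39 + 2·12 = 63
39(ω_s−ω_c) = −63(ω_r−ω_c),  ω_r=0, ω_s=1
39(1−ω_c) = −63(0−ω_c)  ⇒  102ω_c = 39  ⇒  ω_c = 13/34
ω_c/ω_s = 13/34

13/34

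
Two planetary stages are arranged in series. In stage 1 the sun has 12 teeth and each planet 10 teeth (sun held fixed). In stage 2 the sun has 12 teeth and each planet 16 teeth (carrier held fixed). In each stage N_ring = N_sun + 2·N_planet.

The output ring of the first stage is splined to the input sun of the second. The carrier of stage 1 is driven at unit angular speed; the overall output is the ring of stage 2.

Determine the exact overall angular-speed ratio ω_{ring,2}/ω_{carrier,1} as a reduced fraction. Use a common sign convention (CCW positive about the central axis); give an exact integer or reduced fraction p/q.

Stage 1: N_ring = 12 + 2·10 = 32
Stage 1: 12(ω_s−ω_c) = −32(ω_r−ω_c),  ω_s=0, ω_c=1
Stage 1: ω_r = 1 − (12/32)(0−1) = 11/8
  ⇒ ω_r¹/ω_c¹ = 11/8
Stage 2: N_ring = 12 + 2·16 = 44
Stage 2: 12(ω_s−ω_c) = −44(ω_r−ω_c),  ω_c=0, ω_s=1
Stage 2: ω_r = 0 − (12/44)(1−0) = -3/11
  ⇒ ω_r²/ω_s² = -3/11
Coupling ω_s² = ω_r¹ ⇒ overall = 11/8 × -3/11 = -3/8

-3/8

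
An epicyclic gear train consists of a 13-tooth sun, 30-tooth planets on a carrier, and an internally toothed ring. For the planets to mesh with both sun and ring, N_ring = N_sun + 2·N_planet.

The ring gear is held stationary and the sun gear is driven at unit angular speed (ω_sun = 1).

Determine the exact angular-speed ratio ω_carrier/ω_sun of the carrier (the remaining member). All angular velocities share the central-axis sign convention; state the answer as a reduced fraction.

13/86

N_ring = 13 + 2·30 = 73
13(ω_s−ω_c) = −73(ω_r−ω_c),  ω_r=0, ω_s=1
13(1−ω_c) = −73(0−ω_c)  ⇒  86ω_c = 13  ⇒  ω_c = 13/86
ω_c/ω_s = 13/86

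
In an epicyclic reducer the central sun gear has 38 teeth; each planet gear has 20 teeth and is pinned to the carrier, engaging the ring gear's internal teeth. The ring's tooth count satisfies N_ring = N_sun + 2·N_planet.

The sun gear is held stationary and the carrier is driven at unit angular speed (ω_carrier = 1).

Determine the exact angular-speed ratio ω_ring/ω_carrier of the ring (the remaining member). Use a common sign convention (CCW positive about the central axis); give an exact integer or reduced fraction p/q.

58/39

N_ring = 38 + 2·20 = 78
38(ω_s−ω_c) = −78(ω_r−ω_c),  ω_s=0, ω_c=1
ω_r = 1 − (38/78)(0−1) = 58/39
ω_r/ω_c = 58/39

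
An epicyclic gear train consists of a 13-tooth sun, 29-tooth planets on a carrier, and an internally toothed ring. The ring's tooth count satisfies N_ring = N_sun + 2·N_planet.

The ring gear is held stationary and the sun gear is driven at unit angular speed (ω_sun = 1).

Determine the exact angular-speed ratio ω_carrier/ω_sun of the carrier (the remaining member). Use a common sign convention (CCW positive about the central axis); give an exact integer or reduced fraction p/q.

N_ring = 13 + 2·29 = 71
13(ω_s−ω_c) = −71(ω_r−ω_c),  ω_r=0, ω_s=1
13(1−ω_c) = −71(0−ω_c)  ⇒  84ω_c = 13  ⇒  ω_c = 13/84
ω_c/ω_s = 13/84

13/84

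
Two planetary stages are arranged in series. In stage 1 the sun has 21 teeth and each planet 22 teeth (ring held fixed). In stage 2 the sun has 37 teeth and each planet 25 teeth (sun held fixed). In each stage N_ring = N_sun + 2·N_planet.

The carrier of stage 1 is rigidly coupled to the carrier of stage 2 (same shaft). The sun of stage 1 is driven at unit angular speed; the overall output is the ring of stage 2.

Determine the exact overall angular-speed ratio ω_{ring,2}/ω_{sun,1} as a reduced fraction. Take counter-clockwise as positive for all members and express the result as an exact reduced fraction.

Stage 1: N_ring = 21 + 2·22 = 65
Stage 1: 21(ω_s−ω_c) = −65(ω_r−ω_c),  ω_r=0, ω_s=1
Stage 1: 21(1−ω_c) = −65(0−ω_c)  ⇒  86ω_c = 21  ⇒  ω_c = 21/86
  ⇒ ω_c¹/ω_s¹ = 21/86
Stage 2: N_ring = 37 + 2·25 = 87
Stage 2: 37(ω_s−ω_c) = −87(ω_r−ω_c),  ω_s=0, ω_c=1
Stage 2: ω_r = 1 − (37/87)(0−1) = 124/87
  ⇒ ω_r²/ω_c² = 124/87
Coupling ω_c² = ω_c¹ ⇒ overall = 21/86 × 124/87 = 434/1247

434/1247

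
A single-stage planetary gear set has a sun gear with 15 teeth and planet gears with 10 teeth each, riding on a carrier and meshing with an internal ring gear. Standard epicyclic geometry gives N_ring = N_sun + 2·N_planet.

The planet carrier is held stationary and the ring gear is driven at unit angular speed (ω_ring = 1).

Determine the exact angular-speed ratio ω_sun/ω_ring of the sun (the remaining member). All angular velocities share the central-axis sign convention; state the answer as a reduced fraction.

-7/3

N_ring = 15 + 2·10 = 35
15(ω_s−ω_c) = −35(ω_r−ω_c),  ω_c=0, ω_r=1
ω_s = 0 − (35/15)(1−0) = -7/3
ω_s/ω_r = -7/3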